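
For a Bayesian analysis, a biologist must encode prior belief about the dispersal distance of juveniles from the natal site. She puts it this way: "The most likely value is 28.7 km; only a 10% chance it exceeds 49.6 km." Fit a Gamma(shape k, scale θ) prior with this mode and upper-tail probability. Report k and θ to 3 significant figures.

Gamma(k,θ) with k>1 has mode (k−1)θ, so θ = 28.7/(k−1).
Need P(X < 49.6) = 0.9 with θ tied to k this way. Start at k = 2, θ = 28.7: P(X<49.6) ≈ 0.515.
Too low — raise k to concentrate. Iterating converges to k ≈ 7.34.
Then θ = 28.7/(7.34−1) ≈ 4.53.

k ≈ 7.34, θ ≈ 4.53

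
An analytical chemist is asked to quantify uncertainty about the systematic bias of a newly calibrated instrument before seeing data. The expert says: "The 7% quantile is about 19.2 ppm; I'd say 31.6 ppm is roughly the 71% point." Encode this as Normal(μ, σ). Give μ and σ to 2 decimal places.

μ = 28.22, σ = 6.11

The p-quantile of Normal(μ,σ) is μ + z_p·σ, with z_{0.07} = -1.476 and z_{0.71} = 0.5534.
Eliminate σ: μ = (z₂·x₁ − z₁·x₂)/(z₂ − z₁) = (0.5534·19.2 − (-1.476)·31.6)/2.029 = 28.22.
Then σ = (x₂ − x₁)/(z₂ − z₁) = (31.6 − 19.2)/2.029 = 6.11.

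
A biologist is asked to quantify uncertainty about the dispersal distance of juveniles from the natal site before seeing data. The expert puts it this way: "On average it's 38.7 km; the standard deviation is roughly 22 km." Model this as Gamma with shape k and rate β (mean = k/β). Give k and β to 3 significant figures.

k ≈ 3.09, β ≈ 0.08

For Gamma(k, rate β): mean = k/β, variance = k/β², so CV = 1/√k.
CV = SD/mean = 22/38.7 = 0.5685, hence k = 1/CV² = 3.09.
Then β = k/mean = 3.09/38.7 = 0.08.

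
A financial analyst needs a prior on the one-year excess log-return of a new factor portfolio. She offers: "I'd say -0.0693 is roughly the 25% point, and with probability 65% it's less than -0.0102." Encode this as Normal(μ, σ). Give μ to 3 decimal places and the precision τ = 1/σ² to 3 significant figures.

μ = -0.032, τ = 322

The p-quantile of Normal(μ,σ) is μ + z_p·σ, with z_{0.25} = -0.6745 and z_{0.65} = 0.3853.
Eliminate σ: μ = (z₂·x₁ − z₁·x₂)/(z₂ − z₁) = (0.3853·-0.0693 − (-0.6745)·-0.0102)/1.06 = -0.032.
Then σ = (x₂ − x₁)/(z₂ − z₁) = (-0.0102 − -0.0693)/1.06 = 0.056.
Precision τ = 1/σ² = 1/0.05576² = 322.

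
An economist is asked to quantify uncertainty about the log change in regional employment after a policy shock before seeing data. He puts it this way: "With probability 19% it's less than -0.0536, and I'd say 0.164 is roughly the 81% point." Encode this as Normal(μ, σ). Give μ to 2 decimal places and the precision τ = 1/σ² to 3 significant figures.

μ = 0.06, τ = 65.1

The p-quantile of Normal(μ,σ) is μ + z_p·σ, with z_{0.19} = -0.8779 and z_{0.81} = 0.8779.
Eliminate σ: μ = (z₂·x₁ − z₁·x₂)/(z₂ − z₁) = (0.8779·-0.0536 − (-0.8779)·0.164)/1.756 = 0.06.
Then σ = (x₂ − x₁)/(z₂ − z₁) = (0.164 − -0.0536)/1.756 = 0.12.
Precision τ = 1/σ² = 1/0.1239² = 65.1.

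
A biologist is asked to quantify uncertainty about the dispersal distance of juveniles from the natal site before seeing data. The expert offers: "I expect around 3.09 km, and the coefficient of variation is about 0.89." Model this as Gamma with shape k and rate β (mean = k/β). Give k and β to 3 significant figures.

k ≈ 1.26, β ≈ 0.409

For Gamma(k, rate β): mean = k/β, variance = k/β², so CV = 1/√k.
CV = 0.89, hence k = 1/CV² = 1.26.
Then β = k/mean = 1.26/3.09 = 0.409.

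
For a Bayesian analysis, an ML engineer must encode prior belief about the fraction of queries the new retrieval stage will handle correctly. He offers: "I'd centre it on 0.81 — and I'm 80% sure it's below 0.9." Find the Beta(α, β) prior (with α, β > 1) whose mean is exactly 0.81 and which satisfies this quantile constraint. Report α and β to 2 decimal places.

α ≈ 11.21, β ≈ 2.63

With mean 0.81 fixed, write α = 0.81s, β = 0.19s where s = α+β.
Need P(θ < 0.9) = 0.8 under Beta(0.81s, 0.19s). Normal approximation: (q−m)/√(m(1−m)/s) ≈ z_{0.8} = 0.842, so s ≈ 0.81·0.19·(0.842)²/(0.9−0.81)² = 13.5.
At s = 13.5: P(θ<0.9) ≈ 0.795. Adjusting to match 0.8 gives s ≈ 13.84.
So α = 0.81·13.84 ≈ 11.21, β = 0.19·13.84 ≈ 2.63.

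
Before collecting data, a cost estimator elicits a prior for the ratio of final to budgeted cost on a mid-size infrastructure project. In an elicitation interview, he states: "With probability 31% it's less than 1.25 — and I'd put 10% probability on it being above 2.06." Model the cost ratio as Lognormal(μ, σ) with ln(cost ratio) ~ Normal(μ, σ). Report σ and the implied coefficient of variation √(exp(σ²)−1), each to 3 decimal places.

If T ~ Lognormal(μ,σ) then ln T ~ Normal(μ,σ), so the p-quantile of ln T is μ + z_p·σ.
ln(1.25) = 0.2231 and ln(2.06) = 0.7227; z_{0.31} = -0.4959, z_{0.9} = 1.282.
σ = (0.7227 − 0.2231)/(1.282 − (-0.4959)) = 0.281.
μ = 0.2231 − (-0.4959)·0.281 = 0.363.
CV = √(exp(σ²)−1) = √(exp(0.0790)−1) = 0.287.

σ ≈ 0.281, CV ≈ 0.287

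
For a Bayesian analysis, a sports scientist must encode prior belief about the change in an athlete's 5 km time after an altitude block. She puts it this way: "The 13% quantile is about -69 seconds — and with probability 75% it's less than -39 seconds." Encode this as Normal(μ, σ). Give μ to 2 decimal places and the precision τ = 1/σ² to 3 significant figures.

The p-quantile of Normal(μ,σ) is μ + z_p·σ, with z_{0.13} = -1.126 and z_{0.75} = 0.6745.
Eliminate σ: μ = (z₂·x₁ − z₁·x₂)/(z₂ − z₁) = (0.6745·-69 − (-1.126)·-39)/1.801 = -50.24.
Then σ = (x₂ − x₁)/(z₂ − z₁) = (-39 − -69)/1.801 = 16.66.
Precision τ = 1/σ² = 1/16.66² = 0.0036.

μ = -50.24, τ = 0.0036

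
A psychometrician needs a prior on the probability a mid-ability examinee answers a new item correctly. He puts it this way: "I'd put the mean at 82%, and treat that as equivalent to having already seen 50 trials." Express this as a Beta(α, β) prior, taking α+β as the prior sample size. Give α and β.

α = 41, β = 9

Under the effective-sample-size interpretation, Beta(α, β) has prior mean α/(α+β) and prior sample size α+β.
So α+β = 50 and α/(α+β) = 0.82, giving α = 0.82·50 = 41 and β = 50 − 41 = 9.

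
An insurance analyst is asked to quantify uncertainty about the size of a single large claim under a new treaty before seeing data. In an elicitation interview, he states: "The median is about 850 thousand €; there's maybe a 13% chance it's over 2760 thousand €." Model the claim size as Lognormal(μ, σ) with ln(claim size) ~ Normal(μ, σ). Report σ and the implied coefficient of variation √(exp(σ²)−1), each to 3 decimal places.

σ ≈ 1.046, CV ≈ 1.409

If T ~ Lognormal(μ,σ) then ln T ~ Normal(μ,σ), so the p-quantile of ln T is μ + z_p·σ.
ln(850) = 6.745 and ln(2760) = 7.923; z_{0.5} = 0, z_{0.87} = 1.126.
σ = (7.923 − 6.745)/(1.126 − (0)) = 1.046.
μ = 6.745 − (0)·1.046 = 6.745.
CV = √(exp(σ²)−1) = √(exp(1.0933)−1) = 1.409.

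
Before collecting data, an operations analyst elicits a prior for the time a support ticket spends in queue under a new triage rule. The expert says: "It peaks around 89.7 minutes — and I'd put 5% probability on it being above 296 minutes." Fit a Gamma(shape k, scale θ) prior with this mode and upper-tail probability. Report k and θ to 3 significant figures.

k ≈ 2.83, θ ≈ 49

Gamma(k,θ) with k>1 has mode (k−1)θ, so θ = 89.7/(k−1).
Need P(X < 296) = 0.95 with θ tied to k this way. Start at k = 2, θ = 89.7: P(X<296) ≈ 0.841.
Too low — raise k to concentrate. Iterating converges to k ≈ 2.83.
Then θ = 89.7/(2.83−1) ≈ 49.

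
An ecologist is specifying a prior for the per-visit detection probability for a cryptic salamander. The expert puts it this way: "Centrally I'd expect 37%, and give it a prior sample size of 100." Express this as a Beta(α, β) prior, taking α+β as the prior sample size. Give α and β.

Under the effective-sample-size interpretation, Beta(α, β) has prior mean α/(α+β) and prior sample size α+β.
So α+β = 100 and α/(α+β) = 0.37, giving α = 0.37·100 = 37 and β = 100 − 37 = 63.

α = 37, β = 63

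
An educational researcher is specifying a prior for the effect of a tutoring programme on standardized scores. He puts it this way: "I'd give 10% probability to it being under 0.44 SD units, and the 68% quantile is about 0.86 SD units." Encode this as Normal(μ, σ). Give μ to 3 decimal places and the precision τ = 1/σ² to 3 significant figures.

μ = 0.748, τ = 17.3

The p-quantile of Normal(μ,σ) is μ + z_p·σ, with z_{0.1} = -1.282 and z_{0.68} = 0.4677.
Eliminate σ: μ = (z₂·x₁ − z₁·x₂)/(z₂ − z₁) = (0.4677·0.44 − (-1.282)·0.86)/1.749 = 0.748.
Then σ = (x₂ − x₁)/(z₂ − z₁) = (0.86 − 0.44)/1.749 = 0.240.
Precision τ = 1/σ² = 1/0.2401² = 17.3.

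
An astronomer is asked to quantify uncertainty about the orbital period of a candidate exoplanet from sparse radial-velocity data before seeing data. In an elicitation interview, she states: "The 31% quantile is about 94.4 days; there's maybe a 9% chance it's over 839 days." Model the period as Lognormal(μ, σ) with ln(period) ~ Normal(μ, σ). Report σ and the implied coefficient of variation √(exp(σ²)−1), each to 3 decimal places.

If T ~ Lognormal(μ,σ) then ln T ~ Normal(μ,σ), so the p-quantile of ln T is μ + z_p·σ.
ln(94.4) = 4.548 and ln(839) = 6.732; z_{0.31} = -0.4959, z_{0.91} = 1.341.
σ = (6.732 − 4.548)/(1.341 − (-0.4959)) = 1.190.
μ = 4.548 − (-0.4959)·1.190 = 5.137.
CV = √(exp(σ²)−1) = √(exp(1.4149)−1) = 1.765.

σ ≈ 1.190, CV ≈ 1.765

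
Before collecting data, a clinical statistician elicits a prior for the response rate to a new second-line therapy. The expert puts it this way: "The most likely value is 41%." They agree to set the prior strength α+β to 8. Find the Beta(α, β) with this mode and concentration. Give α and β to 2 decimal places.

For α,β > 1 the Beta mode is (α−1)/(α+β−2). With α+β = 8, the mode is (α−1)/6.
Set (α−1)/6 = 0.41 → α = 1 + 0.41·6 = 3.46.
β = 8 − α = 4.54.

α = 3.46, β = 4.54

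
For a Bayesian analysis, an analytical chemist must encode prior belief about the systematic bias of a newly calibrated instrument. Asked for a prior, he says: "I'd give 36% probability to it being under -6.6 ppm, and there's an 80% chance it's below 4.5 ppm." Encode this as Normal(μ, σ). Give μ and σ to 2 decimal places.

For Normal(μ,σ), the p-quantile is μ + z_p·σ. Here z_{0.36} = -0.3585, z_{0.8} = 0.8416.
So -6.6 = μ − 0.3585σ and 4.5 = μ + 0.8416σ.
Subtracting: σ = (4.5 − -6.6)/(0.8416 − (-0.3585)) = 9.25.
Then μ = -6.6 − (-0.3585)·9.25 = -3.28.

μ = -3.28, σ = 9.25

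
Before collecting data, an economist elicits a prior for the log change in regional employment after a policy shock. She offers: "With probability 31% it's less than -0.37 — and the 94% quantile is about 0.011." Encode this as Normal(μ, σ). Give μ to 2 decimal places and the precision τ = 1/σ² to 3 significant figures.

For Normal(μ,σ), the p-quantile is μ + z_p·σ. Here z_{0.31} = -0.4959, z_{0.94} = 1.555.
So -0.37 = μ − 0.4959σ and 0.011 = μ + 1.555σ.
Subtracting: σ = (0.011 − -0.37)/(1.555 − (-0.4959)) = 0.19.
Then μ = -0.37 − (-0.4959)·0.19 = -0.28.
Precision τ = 1/σ² = 1/0.1858² = 29.

μ = -0.28, τ = 29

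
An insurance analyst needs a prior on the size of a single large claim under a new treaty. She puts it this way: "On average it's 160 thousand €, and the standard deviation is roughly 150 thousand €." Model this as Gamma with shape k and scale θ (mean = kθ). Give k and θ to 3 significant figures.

k ≈ 1.14, θ ≈ 141

For Gamma(k, scale θ): mean = kθ, variance = kθ², so CV = 1/√k.
CV = SD/mean = 150/160 = 0.9375, hence k = 1/CV² = 1.14.
Then θ = mean/k = 160/1.14 = 141.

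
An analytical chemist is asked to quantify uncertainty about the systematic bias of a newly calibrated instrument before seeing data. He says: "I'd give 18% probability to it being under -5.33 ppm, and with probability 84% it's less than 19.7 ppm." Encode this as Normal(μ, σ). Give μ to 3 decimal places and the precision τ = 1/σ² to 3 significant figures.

μ = 6.667, τ = 0.00582

For Normal(μ,σ), the p-quantile is μ + z_p·σ. Here z_{0.18} = -0.9154, z_{0.84} = 0.9945.
So -5.33 = μ − 0.9154σ and 19.7 = μ + 0.9945σ.
Subtracting: σ = (19.7 − -5.33)/(0.9945 − (-0.9154)) = 13.106.
Then μ = -5.33 − (-0.9154)·13.106 = 6.667.
Precision τ = 1/σ² = 1/13.11² = 0.00582.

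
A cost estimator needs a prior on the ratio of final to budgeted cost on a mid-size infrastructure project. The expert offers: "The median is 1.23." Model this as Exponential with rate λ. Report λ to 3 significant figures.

λ ≈ 0.564

Exponential median = ln 2 / λ, so λ = ln 2 / 1.23 = 0.564.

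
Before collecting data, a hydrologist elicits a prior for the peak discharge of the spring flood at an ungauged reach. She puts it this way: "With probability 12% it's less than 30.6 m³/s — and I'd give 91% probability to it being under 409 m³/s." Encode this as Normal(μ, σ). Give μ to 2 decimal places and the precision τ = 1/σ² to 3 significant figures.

For Normal(μ,σ), the p-quantile is μ + z_p·σ. Here z_{0.12} = -1.175, z_{0.91} = 1.341.
So 30.6 = μ − 1.175σ and 409 = μ + 1.341σ.
Subtracting: σ = (409 − 30.6)/(1.341 − (-1.175)) = 150.41.
Then μ = 30.6 − (-1.175)·150.41 = 207.33.
Precision τ = 1/σ² = 1/150.4² = 4.42e-05.

μ = 207.33, τ = 4.42e-05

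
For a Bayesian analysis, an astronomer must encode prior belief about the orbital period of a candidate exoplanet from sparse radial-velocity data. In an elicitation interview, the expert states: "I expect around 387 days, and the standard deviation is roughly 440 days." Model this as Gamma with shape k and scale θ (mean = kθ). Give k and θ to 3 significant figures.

k ≈ 0.774, θ ≈ 500

For Gamma(k, scale θ): mean = kθ, variance = kθ², so CV = 1/√k.
CV = SD/mean = 440/387 = 1.137, hence k = 1/CV² = 0.774.
Then θ = mean/k = 387/0.774 = 500.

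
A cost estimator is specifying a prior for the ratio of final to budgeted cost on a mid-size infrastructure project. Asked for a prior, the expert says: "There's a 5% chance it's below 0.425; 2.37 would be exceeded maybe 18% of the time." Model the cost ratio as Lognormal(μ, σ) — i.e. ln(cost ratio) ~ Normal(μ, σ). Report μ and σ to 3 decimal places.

μ ≈ 0.248, σ ≈ 0.671

If T ~ Lognormal(μ,σ) then ln T ~ Normal(μ,σ), so the p-quantile of ln T is μ + z_p·σ.
ln(0.425) = -0.8557 and ln(2.37) = 0.8629; z_{0.05} = -1.645, z_{0.82} = 0.9154.
σ = (0.8629 − -0.8557)/(0.9154 − (-1.645)) = 0.671.
μ = -0.8557 − (-1.645)·0.671 = 0.248.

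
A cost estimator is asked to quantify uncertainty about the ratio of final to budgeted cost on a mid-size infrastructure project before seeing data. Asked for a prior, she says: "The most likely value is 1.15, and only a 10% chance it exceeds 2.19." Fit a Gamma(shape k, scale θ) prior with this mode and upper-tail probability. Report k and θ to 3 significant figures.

Gamma(k,θ) with k>1 has mode (k−1)θ, so θ = 1.15/(k−1).
Need P(X < 2.19) = 0.9 with θ tied to k this way. Start at k = 2, θ = 1.15: P(X<2.19) ≈ 0.567.
Too low — raise k to concentrate. Iterating converges to k ≈ 5.61.
Then θ = 1.15/(5.61−1) ≈ 0.25.

k ≈ 5.61, θ ≈ 0.25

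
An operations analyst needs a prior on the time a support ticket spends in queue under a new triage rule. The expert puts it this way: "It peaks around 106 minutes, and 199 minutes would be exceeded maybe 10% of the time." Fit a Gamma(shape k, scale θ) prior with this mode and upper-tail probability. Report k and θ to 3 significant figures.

k ≈ 5.82, θ ≈ 22

Gamma(k,θ) with k>1 has mode (k−1)θ, so θ = 106/(k−1).
Need P(X < 199) = 0.9 with θ tied to k this way. Start at k = 2, θ = 106: P(X<199) ≈ 0.560.
Too low — raise k to concentrate. Iterating converges to k ≈ 5.82.
Then θ = 106/(5.82−1) ≈ 22.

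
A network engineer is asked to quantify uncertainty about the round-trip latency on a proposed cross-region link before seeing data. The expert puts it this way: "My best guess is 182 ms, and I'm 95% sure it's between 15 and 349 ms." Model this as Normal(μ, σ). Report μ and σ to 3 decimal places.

A symmetric 95% interval runs μ ± z·σ with z = 1.96.
Half-width = 167, so σ = 167/1.96 = 85.206.
μ is the stated best guess, 182.000.

μ = 182.000, σ = 85.206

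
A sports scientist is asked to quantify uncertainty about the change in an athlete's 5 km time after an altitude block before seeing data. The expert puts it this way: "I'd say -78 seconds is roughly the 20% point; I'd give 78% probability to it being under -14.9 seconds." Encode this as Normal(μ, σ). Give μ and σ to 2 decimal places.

The p-quantile of Normal(μ,σ) is μ + z_p·σ, with z_{0.2} = -0.8416 and z_{0.78} = 0.7722.
Eliminate σ: μ = (z₂·x₁ − z₁·x₂)/(z₂ − z₁) = (0.7722·-78 − (-0.8416)·-14.9)/1.614 = -45.09.
Then σ = (x₂ − x₁)/(z₂ − z₁) = (-14.9 − -78)/1.614 = 39.10.

μ = -45.09, σ = 39.10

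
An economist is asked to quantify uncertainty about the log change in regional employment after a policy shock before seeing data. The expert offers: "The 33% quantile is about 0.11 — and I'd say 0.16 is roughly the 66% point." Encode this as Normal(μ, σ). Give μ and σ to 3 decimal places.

For Normal(μ,σ), the p-quantile is μ + z_p·σ. Here z_{0.33} = -0.4399, z_{0.66} = 0.4125.
So 0.11 = μ − 0.4399σ and 0.16 = μ + 0.4125σ.
Subtracting: σ = (0.16 − 0.11)/(0.4125 − (-0.4399)) = 0.059.
Then μ = 0.11 − (-0.4399)·0.059 = 0.136.

μ = 0.136, σ = 0.059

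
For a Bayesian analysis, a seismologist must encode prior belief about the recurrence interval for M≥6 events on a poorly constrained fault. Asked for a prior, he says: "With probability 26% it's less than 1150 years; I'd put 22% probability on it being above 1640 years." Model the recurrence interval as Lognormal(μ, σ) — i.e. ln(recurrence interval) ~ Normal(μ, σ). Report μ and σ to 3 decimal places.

μ ≈ 7.209, σ ≈ 0.251

If T ~ Lognormal(μ,σ) then ln T ~ Normal(μ,σ), so the p-quantile of ln T is μ + z_p·σ.
ln(1150) = 7.048 and ln(1640) = 7.402; z_{0.26} = -0.6433, z_{0.78} = 0.7722.
σ = (7.402 − 7.048)/(0.7722 − (-0.6433)) = 0.251.
μ = 7.048 − (-0.6433)·0.251 = 7.209.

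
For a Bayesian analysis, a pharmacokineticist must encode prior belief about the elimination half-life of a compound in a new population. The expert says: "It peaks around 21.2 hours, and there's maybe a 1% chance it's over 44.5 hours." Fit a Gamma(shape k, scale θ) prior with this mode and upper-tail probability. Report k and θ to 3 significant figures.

Gamma(k,θ) with k>1 has mode (k−1)θ, so θ = 21.2/(k−1).
Need P(X < 44.5) = 0.99 with θ tied to k this way. Start at k = 2, θ = 21.2: P(X<44.5) ≈ 0.620.
Too low — raise k to concentrate. Iterating converges to k ≈ 9.85.
Then θ = 21.2/(9.85−1) ≈ 2.4.

k ≈ 9.85, θ ≈ 2.4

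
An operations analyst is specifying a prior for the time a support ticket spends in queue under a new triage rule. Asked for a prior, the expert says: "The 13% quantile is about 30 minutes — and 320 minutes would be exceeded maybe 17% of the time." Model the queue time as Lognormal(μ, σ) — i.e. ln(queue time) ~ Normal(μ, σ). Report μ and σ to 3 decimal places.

If T ~ Lognormal(μ,σ) then ln T ~ Normal(μ,σ), so the p-quantile of ln T is μ + z_p·σ.
ln(30) = 3.401 and ln(320) = 5.768; z_{0.13} = -1.126, z_{0.83} = 0.9542.
σ = (5.768 − 3.401)/(0.9542 − (-1.126)) = 1.138.
μ = 3.401 − (-1.126)·1.138 = 4.683.

μ ≈ 4.683, σ ≈ 1.138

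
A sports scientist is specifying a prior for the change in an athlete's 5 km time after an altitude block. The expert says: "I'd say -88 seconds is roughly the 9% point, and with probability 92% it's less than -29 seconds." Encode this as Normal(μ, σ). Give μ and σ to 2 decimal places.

μ = -59.19, σ = 21.49

The p-quantile of Normal(μ,σ) is μ + z_p·σ, with z_{0.09} = -1.341 and z_{0.92} = 1.405.
Eliminate σ: μ = (z₂·x₁ − z₁·x₂)/(z₂ − z₁) = (1.405·-88 − (-1.341)·-29)/2.746 = -59.19.
Then σ = (x₂ − x₁)/(z₂ − z₁) = (-29 − -88)/2.746 = 21.49.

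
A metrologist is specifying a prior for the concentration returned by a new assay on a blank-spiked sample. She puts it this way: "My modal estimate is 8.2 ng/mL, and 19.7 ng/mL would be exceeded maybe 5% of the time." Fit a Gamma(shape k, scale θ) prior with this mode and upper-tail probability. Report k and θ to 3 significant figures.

k ≈ 4.55, θ ≈ 2.31

Gamma(k,θ) with k>1 has mode (k−1)θ, so θ = 8.2/(k−1).
Need P(X < 19.7) = 0.95 with θ tied to k this way. Start at k = 2, θ = 8.2: P(X<19.7) ≈ 0.692.
Too low — raise k to concentrate. Iterating converges to k ≈ 4.55.
Then θ = 8.2/(4.55−1) ≈ 2.31.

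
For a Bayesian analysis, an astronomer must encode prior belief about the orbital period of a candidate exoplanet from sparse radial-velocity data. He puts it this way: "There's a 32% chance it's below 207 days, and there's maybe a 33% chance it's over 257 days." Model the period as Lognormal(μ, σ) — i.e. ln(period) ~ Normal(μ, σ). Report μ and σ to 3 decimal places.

μ ≈ 5.444, σ ≈ 0.238

If T ~ Lognormal(μ,σ) then ln T ~ Normal(μ,σ), so the p-quantile of ln T is μ + z_p·σ.
ln(207) = 5.333 and ln(257) = 5.549; z_{0.32} = -0.4677, z_{0.67} = 0.4399.
σ = (5.549 − 5.333)/(0.4399 − (-0.4677)) = 0.238.
μ = 5.333 − (-0.4677)·0.238 = 5.444.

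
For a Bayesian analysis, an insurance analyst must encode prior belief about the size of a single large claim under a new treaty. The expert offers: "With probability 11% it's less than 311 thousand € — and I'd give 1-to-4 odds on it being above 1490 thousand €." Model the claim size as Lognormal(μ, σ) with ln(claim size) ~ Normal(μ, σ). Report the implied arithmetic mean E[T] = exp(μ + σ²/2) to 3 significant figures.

If T ~ Lognormal(μ,σ) then ln T ~ Normal(μ,σ), so the p-quantile of ln T is μ + z_p·σ.
ln(311) = 5.74 and ln(1490) = 7.307; z_{0.11} = -1.227, z_{0.8} = 0.8416.
σ = (7.307 − 5.74)/(0.8416 − (-1.227)) = 0.758.
μ = 5.74 − (-1.227)·0.758 = 6.669.
E[T] = exp(μ + σ²/2) = exp(6.669 + 0.2869) = 1050 thousand €.

E[T] ≈ 1050 thousand €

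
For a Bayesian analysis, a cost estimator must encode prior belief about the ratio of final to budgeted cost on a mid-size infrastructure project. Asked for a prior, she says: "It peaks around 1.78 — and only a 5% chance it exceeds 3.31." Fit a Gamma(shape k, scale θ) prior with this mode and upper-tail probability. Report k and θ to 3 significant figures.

Gamma(k,θ) with k>1 has mode (k−1)θ, so θ = 1.78/(k−1).
Need P(X < 3.31) = 0.95 with θ tied to k this way. Start at k = 2, θ = 1.78: P(X<3.31) ≈ 0.555.
Too low — raise k to concentrate. Iterating converges to k ≈ 8.23.
Then θ = 1.78/(8.23−1) ≈ 0.246.

k ≈ 8.23, θ ≈ 0.246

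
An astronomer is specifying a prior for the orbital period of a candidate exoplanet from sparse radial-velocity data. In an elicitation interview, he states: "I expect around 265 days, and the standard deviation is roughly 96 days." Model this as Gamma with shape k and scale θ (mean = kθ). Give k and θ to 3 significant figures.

k ≈ 7.62, θ ≈ 34.8

For Gamma(k, scale θ): mean = kθ, variance = kθ², so CV = 1/√k.
CV = SD/mean = 96/265 = 0.3623, hence k = 1/CV² = 7.62.
Then θ = mean/k = 265/7.62 = 34.8.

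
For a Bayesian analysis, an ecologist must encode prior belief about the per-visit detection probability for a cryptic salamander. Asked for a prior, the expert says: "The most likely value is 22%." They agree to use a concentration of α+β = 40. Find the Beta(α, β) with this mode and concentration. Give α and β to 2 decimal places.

α = 9.36, β = 30.64

For α,β > 1 the Beta mode is (α−1)/(α+β−2). With α+β = 40, the mode is (α−1)/38.
Set (α−1)/38 = 0.22 → α = 1 + 0.22·38 = 9.36.
β = 40 − α = 30.64.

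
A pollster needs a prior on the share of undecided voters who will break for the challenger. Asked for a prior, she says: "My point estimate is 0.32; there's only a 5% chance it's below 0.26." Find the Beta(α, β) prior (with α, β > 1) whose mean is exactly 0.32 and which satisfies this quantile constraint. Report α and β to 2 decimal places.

α ≈ 49.78, β ≈ 105.79

With mean 0.32 fixed, write α = 0.32s, β = 0.68s where s = α+β.
Need P(θ < 0.26) = 0.05 under Beta(0.32s, 0.68s). Normal approximation: (q−m)/√(m(1−m)/s) ≈ z_{0.05} = -1.64, so s ≈ 0.32·0.68·(-1.64)²/(0.26−0.32)² = 163.5.
At s = 163.5: P(θ<0.26) ≈ 0.046. Adjusting to match 0.05 gives s ≈ 155.57.
So α = 0.32·155.57 ≈ 49.78, β = 0.68·155.57 ≈ 105.79.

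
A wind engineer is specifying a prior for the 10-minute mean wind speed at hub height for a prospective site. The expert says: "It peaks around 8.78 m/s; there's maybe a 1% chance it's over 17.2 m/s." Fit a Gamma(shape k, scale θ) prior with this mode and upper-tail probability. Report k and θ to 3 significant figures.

k ≈ 11.9, θ ≈ 0.805

Gamma(k,θ) with k>1 has mode (k−1)θ, so θ = 8.78/(k−1).
Need P(X < 17.2) = 0.99 with θ tied to k this way. Start at k = 2, θ = 8.78: P(X<17.2) ≈ 0.583.
Too low — raise k to concentrate. Iterating converges to k ≈ 11.9.
Then θ = 8.78/(11.9−1) ≈ 0.805.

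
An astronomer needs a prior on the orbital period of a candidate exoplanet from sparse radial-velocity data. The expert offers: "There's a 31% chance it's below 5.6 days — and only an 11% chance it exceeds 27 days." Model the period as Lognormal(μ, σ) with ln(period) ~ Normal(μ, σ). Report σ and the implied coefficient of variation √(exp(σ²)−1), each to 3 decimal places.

σ ≈ 0.913, CV ≈ 1.141

If T ~ Lognormal(μ,σ) then ln T ~ Normal(μ,σ), so the p-quantile of ln T is μ + z_p·σ.
ln(5.6) = 1.723 and ln(27) = 3.296; z_{0.31} = -0.4959, z_{0.89} = 1.227.
σ = (3.296 − 1.723)/(1.227 − (-0.4959)) = 0.913.
μ = 1.723 − (-0.4959)·0.913 = 2.176.
CV = √(exp(σ²)−1) = √(exp(0.8341)−1) = 1.141.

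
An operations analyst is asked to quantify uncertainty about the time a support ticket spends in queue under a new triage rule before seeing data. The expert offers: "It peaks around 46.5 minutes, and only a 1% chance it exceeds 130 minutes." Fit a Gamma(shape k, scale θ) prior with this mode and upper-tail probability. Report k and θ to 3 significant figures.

k ≈ 5.33, θ ≈ 10.7

Gamma(k,θ) with k>1 has mode (k−1)θ, so θ = 46.5/(k−1).
Need P(X < 130) = 0.99 with θ tied to k this way. Start at k = 2, θ = 46.5: P(X<130) ≈ 0.768.
Too low — raise k to concentrate. Iterating converges to k ≈ 5.33.
Then θ = 46.5/(5.33−1) ≈ 10.7.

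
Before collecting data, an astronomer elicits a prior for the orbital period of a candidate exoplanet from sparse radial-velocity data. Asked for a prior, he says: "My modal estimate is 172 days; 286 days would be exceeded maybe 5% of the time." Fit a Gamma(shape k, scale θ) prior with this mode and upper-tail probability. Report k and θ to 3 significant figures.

k ≈ 11.8, θ ≈ 15.9

Gamma(k,θ) with k>1 has mode (k−1)θ, so θ = 172/(k−1).
Need P(X < 286) = 0.95 with θ tied to k this way. Start at k = 2, θ = 172: P(X<286) ≈ 0.495.
Too low — raise k to concentrate. Iterating converges to k ≈ 11.8.
Then θ = 172/(11.8−1) ≈ 15.9.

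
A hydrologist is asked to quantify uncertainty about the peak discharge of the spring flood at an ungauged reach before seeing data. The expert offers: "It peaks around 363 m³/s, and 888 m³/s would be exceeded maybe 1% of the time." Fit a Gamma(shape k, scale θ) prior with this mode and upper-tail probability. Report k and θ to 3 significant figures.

k ≈ 6.89, θ ≈ 61.6

Gamma(k,θ) with k>1 has mode (k−1)θ, so θ = 363/(k−1).
Need P(X < 888) = 0.99 with θ tied to k this way. Start at k = 2, θ = 363: P(X<888) ≈ 0.701.
Too low — raise k to concentrate. Iterating converges to k ≈ 6.89.
Then θ = 363/(6.89−1) ≈ 61.6.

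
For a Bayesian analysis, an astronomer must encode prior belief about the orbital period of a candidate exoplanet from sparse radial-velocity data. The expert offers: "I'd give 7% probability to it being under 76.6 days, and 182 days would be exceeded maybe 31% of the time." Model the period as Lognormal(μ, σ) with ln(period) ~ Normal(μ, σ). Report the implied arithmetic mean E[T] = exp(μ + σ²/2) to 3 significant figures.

If T ~ Lognormal(μ,σ) then ln T ~ Normal(μ,σ), so the p-quantile of ln T is μ + z_p·σ.
ln(76.6) = 4.339 and ln(182) = 5.204; z_{0.07} = -1.476, z_{0.69} = 0.4959.
σ = (5.204 − 4.339)/(0.4959 − (-1.476)) = 0.439.
μ = 4.339 − (-1.476)·0.439 = 4.986.
E[T] = exp(μ + σ²/2) = exp(4.986 + 0.0963) = 161 days.

E[T] ≈ 161 days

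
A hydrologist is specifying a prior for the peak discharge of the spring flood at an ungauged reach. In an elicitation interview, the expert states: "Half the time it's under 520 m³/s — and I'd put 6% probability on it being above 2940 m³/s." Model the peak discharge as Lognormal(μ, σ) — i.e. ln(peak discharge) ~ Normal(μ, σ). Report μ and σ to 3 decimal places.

μ ≈ 6.254, σ ≈ 1.114

If T ~ Lognormal(μ,σ) then ln T ~ Normal(μ,σ), so the p-quantile of ln T is μ + z_p·σ.
ln(520) = 6.254 and ln(2940) = 7.986; z_{0.5} = 0, z_{0.94} = 1.555.
σ = (7.986 − 6.254)/(1.555 − (0)) = 1.114.
μ = 6.254 − (0)·1.114 = 6.254.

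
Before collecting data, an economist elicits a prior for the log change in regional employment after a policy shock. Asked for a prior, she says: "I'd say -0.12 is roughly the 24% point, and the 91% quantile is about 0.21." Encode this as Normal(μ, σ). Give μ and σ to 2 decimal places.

The p-quantile of Normal(μ,σ) is μ + z_p·σ, with z_{0.24} = -0.7063 and z_{0.91} = 1.341.
Eliminate σ: μ = (z₂·x₁ − z₁·x₂)/(z₂ − z₁) = (1.341·-0.12 − (-0.7063)·0.21)/2.047 = -0.01.
Then σ = (x₂ − x₁)/(z₂ − z₁) = (0.21 − -0.12)/2.047 = 0.16.

μ = -0.01, σ = 0.16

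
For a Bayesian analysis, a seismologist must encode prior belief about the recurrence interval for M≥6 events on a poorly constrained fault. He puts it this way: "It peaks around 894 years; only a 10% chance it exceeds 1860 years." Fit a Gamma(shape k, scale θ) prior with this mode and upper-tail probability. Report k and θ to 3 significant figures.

k ≈ 4.58, θ ≈ 250

Gamma(k,θ) with k>1 has mode (k−1)θ, so θ = 894/(k−1).
Need P(X < 1860) = 0.9 with θ tied to k this way. Start at k = 2, θ = 894: P(X<1860) ≈ 0.615.
Too low — raise k to concentrate. Iterating converges to k ≈ 4.58.
Then θ = 894/(4.58−1) ≈ 250.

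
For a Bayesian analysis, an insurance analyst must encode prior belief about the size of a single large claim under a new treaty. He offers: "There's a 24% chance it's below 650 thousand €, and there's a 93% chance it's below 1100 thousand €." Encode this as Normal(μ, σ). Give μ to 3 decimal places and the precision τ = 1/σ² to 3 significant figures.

The p-quantile of Normal(μ,σ) is μ + z_p·σ, with z_{0.24} = -0.7063 and z_{0.93} = 1.476.
Eliminate σ: μ = (z₂·x₁ − z₁·x₂)/(z₂ − z₁) = (1.476·650 − (-0.7063)·1100)/2.182 = 795.657.
Then σ = (x₂ − x₁)/(z₂ − z₁) = (1100 − 650)/2.182 = 206.224.
Precision τ = 1/σ² = 1/206.2² = 2.35e-05.

μ = 795.657, τ = 2.35e-05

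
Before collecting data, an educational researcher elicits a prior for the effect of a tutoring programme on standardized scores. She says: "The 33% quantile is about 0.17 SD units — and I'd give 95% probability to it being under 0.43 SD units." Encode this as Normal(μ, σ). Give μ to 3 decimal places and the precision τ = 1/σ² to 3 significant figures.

μ = 0.225, τ = 64.3

For Normal(μ,σ), the p-quantile is μ + z_p·σ. Here z_{0.33} = -0.4399, z_{0.95} = 1.645.
So 0.17 = μ − 0.4399σ and 0.43 = μ + 1.645σ.
Subtracting: σ = (0.43 − 0.17)/(1.645 − (-0.4399)) = 0.125.
Then μ = 0.17 − (-0.4399)·0.125 = 0.225.
Precision τ = 1/σ² = 1/0.1247² = 64.3.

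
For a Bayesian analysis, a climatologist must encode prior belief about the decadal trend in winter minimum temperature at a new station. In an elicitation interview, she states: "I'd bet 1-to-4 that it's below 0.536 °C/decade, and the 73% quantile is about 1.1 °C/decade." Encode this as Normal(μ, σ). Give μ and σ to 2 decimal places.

The p-quantile of Normal(μ,σ) is μ + z_p·σ, with z_{0.2} = -0.8416 and z_{0.73} = 0.6128.
Eliminate σ: μ = (z₂·x₁ − z₁·x₂)/(z₂ − z₁) = (0.6128·0.536 − (-0.8416)·1.1)/1.454 = 0.86.
Then σ = (x₂ − x₁)/(z₂ − z₁) = (1.1 − 0.536)/1.454 = 0.39.

μ = 0.86, σ = 0.39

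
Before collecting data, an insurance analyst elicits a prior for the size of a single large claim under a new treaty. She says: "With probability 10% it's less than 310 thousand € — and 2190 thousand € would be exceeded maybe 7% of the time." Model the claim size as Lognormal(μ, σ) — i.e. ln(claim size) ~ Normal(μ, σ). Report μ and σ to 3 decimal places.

μ ≈ 6.645, σ ≈ 0.709

If T ~ Lognormal(μ,σ) then ln T ~ Normal(μ,σ), so the p-quantile of ln T is μ + z_p·σ.
ln(310) = 5.737 and ln(2190) = 7.692; z_{0.1} = -1.282, z_{0.93} = 1.476.
σ = (7.692 − 5.737)/(1.476 − (-1.282)) = 0.709.
μ = 5.737 − (-1.282)·0.709 = 6.645.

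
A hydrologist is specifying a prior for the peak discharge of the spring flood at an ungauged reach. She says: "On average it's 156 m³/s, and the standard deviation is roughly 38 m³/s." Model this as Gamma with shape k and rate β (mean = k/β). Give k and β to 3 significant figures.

k ≈ 16.9, β ≈ 0.108

For Gamma(k, rate β): mean = k/β, variance = k/β², so CV = 1/√k.
CV = SD/mean = 38/156 = 0.2436, hence k = 1/CV² = 16.9.
Then β = k/mean = 16.9/156 = 0.108.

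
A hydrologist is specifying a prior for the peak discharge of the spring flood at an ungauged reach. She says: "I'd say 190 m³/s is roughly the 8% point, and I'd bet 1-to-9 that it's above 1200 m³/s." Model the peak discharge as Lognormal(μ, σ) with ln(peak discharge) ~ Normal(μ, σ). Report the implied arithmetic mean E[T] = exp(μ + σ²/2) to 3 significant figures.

E[T] ≈ 630 m³/s

If T ~ Lognormal(μ,σ) then ln T ~ Normal(μ,σ), so the p-quantile of ln T is μ + z_p·σ.
ln(190) = 5.247 and ln(1200) = 7.09; z_{0.08} = -1.405, z_{0.9} = 1.282.
σ = (7.09 − 5.247)/(1.282 − (-1.405)) = 0.686.
μ = 5.247 − (-1.405)·0.686 = 6.211.
E[T] = exp(μ + σ²/2) = exp(6.211 + 0.2353) = 630 m³/s.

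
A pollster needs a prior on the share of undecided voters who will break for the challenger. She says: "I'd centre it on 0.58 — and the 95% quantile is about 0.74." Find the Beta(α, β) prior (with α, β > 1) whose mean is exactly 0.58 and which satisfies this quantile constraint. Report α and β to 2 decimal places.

α ≈ 13.69, β ≈ 9.92

With mean 0.58 fixed, write α = 0.58s, β = 0.42s where s = α+β.
Need P(θ < 0.74) = 0.95 under Beta(0.58s, 0.42s). Normal approximation: (q−m)/√(m(1−m)/s) ≈ z_{0.95} = 1.64, so s ≈ 0.58·0.42·(1.64)²/(0.74−0.58)² = 25.7.
At s = 25.7: P(θ<0.74) ≈ 0.957. Adjusting to match 0.95 gives s ≈ 23.61.
So α = 0.58·23.61 ≈ 13.69, β = 0.42·23.61 ≈ 9.92.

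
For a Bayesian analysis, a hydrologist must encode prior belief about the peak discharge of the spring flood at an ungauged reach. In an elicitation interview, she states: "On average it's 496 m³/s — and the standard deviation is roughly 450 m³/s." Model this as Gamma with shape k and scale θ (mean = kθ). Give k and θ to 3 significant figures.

For Gamma(k, scale θ): mean = kθ, variance = kθ², so CV = 1/√k.
CV = SD/mean = 450/496 = 0.9073, hence k = 1/CV² = 1.21.
Then θ = mean/k = 496/1.21 = 408.

k ≈ 1.21, θ ≈ 408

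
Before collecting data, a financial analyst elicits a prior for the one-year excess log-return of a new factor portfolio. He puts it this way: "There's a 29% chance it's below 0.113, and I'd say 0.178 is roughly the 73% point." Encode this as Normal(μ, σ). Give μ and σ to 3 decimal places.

The p-quantile of Normal(μ,σ) is μ + z_p·σ, with z_{0.29} = -0.5534 and z_{0.73} = 0.6128.
Eliminate σ: μ = (z₂·x₁ − z₁·x₂)/(z₂ − z₁) = (0.6128·0.113 − (-0.5534)·0.178)/1.166 = 0.144.
Then σ = (x₂ − x₁)/(z₂ − z₁) = (0.178 − 0.113)/1.166 = 0.056.

μ = 0.144, σ = 0.056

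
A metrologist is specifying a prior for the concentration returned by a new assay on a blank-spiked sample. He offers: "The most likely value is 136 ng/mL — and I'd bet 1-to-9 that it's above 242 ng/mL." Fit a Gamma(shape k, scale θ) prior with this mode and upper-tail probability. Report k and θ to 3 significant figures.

Gamma(k,θ) with k>1 has mode (k−1)θ, so θ = 136/(k−1).
Need P(X < 242) = 0.9 with θ tied to k this way. Start at k = 2, θ = 136: P(X<242) ≈ 0.531.
Too low — raise k to concentrate. Iterating converges to k ≈ 6.73.
Then θ = 136/(6.73−1) ≈ 23.7.

k ≈ 6.73, θ ≈ 23.7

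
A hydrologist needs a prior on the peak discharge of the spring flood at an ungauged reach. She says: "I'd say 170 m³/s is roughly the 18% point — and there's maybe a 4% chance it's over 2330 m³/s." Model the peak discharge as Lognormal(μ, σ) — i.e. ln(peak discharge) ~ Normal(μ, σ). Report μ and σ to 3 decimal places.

If T ~ Lognormal(μ,σ) then ln T ~ Normal(μ,σ), so the p-quantile of ln T is μ + z_p·σ.
ln(170) = 5.136 and ln(2330) = 7.754; z_{0.18} = -0.9154, z_{0.96} = 1.751.
σ = (7.754 − 5.136)/(1.751 − (-0.9154)) = 0.982.
μ = 5.136 − (-0.9154)·0.982 = 6.035.

μ ≈ 6.035, σ ≈ 0.982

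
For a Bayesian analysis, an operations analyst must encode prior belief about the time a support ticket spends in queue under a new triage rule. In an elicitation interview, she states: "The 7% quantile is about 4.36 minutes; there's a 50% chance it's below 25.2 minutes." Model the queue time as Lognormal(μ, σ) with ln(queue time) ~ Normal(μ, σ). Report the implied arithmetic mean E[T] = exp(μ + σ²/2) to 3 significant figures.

If T ~ Lognormal(μ,σ) then ln T ~ Normal(μ,σ), so the p-quantile of ln T is μ + z_p·σ.
ln(4.36) = 1.472 and ln(25.2) = 3.227; z_{0.07} = -1.476, z_{0.5} = 0.
σ = (3.227 − 1.472)/(0 − (-1.476)) = 1.189.
μ = 1.472 − (-1.476)·1.189 = 3.227.
E[T] = exp(μ + σ²/2) = exp(3.227 + 0.7066) = 51.1 minutes.

E[T] ≈ 51.1 minutes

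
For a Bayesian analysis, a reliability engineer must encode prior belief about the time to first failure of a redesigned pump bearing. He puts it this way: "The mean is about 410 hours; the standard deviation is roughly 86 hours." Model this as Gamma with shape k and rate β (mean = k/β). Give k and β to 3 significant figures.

For Gamma(k, rate β): mean = k/β, variance = k/β², so CV = 1/√k.
CV = SD/mean = 86/410 = 0.2098, hence k = 1/CV² = 22.7.
Then β = k/mean = 22.7/410 = 0.0554.

k ≈ 22.7, β ≈ 0.0554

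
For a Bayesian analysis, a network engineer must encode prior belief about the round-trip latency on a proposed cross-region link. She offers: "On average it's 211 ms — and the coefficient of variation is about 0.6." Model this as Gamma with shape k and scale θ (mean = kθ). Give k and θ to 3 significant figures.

k ≈ 2.78, θ ≈ 76

For Gamma(k, scale θ): mean = kθ, variance = kθ², so CV = 1/√k.
CV = 0.6, hence k = 1/CV² = 2.78.
Then θ = mean/k = 211/2.78 = 76.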